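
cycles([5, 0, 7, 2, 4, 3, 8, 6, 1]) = (0 5 3 2 7 6 8 1)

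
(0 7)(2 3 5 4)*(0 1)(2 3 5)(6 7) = (0 6 7 1)(2 5 4 3)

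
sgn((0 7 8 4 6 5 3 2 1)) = 1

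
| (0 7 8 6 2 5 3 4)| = 8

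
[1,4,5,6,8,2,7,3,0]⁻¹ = [8,0,5,7,1,2,3,6,4]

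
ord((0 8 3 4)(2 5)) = 4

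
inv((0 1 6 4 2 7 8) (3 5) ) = (0 8 7 2 4 6 1) (3 5) 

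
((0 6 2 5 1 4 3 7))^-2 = (0 3 1 2)(4 5 6 7)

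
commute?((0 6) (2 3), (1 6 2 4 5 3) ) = no:(0 6) (2 3)*(1 6 2 4 5 3) = (0 2 1 6) (3 4 5), (1 6 2 4 5 3)*(0 6) (2 3) = (0 6 3 1) (2 4 5) 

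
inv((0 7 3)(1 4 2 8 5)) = (0 3 7)(1 5 8 2 4)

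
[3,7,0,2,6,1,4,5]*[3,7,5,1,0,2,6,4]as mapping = [0→1,1→4,2→3,3→5,4→6,5→7,6→0,7→2]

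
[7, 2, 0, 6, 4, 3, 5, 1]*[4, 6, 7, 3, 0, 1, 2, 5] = [5, 7, 4, 2, 0, 3, 1, 6]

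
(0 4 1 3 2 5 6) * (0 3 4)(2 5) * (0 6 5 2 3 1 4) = (0 6 1)(2 3)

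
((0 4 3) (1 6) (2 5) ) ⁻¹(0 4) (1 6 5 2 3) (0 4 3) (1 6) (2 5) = (0 6 1 2 5) (3 4) 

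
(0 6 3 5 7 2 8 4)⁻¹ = (0 4 8 2 7 5 3 6)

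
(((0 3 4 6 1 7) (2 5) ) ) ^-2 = (0 1 4) (3 7 6) 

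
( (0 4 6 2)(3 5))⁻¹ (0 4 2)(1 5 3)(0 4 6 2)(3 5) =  (0 4 6)(1 3 5)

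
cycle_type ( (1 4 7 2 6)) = 5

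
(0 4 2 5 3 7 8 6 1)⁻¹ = (0 1 6 8 7 3 5 2 4)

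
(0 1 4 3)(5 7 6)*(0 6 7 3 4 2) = (0 1 2)(3 6 5)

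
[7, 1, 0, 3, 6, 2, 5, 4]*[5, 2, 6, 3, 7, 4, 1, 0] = [0, 2, 5, 3, 1, 6, 4, 7]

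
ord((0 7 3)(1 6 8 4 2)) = 15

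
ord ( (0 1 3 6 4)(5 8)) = 10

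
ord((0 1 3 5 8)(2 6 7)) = 15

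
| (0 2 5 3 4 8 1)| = 7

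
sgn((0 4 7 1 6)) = 1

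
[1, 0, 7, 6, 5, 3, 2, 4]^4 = [0, 1, 3, 4, 2, 7, 5, 6]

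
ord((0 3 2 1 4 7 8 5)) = 8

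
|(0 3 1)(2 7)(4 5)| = 6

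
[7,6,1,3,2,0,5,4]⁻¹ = [5,2,4,3,7,6,1,0]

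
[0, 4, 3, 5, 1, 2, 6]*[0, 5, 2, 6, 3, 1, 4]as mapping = [0→0, 1→3, 2→6, 3→1, 4→5, 5→2, 6→4]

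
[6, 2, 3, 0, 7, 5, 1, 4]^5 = [0, 1, 2, 3, 7, 5, 6, 4]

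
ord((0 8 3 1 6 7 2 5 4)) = 9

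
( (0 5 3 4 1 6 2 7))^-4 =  (0 1)(2 3)(4 7)(5 6)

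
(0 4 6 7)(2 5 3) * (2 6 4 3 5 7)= (0 3 6 2 7)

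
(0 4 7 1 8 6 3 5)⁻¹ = (0 5 3 6 8 1 7 4)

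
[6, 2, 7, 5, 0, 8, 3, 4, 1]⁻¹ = [4, 8, 1, 6, 7, 3, 0, 2, 5]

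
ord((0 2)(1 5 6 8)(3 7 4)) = 12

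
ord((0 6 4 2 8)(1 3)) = 10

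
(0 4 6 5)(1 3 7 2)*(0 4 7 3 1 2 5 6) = (0 7 5 4)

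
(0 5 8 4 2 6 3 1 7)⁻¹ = (0 7 1 3 6 2 4 8 5)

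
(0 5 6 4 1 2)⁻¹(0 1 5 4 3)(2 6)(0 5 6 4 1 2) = (0 4)(1 3 5 2 6)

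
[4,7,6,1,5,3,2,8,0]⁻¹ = [8,3,6,5,0,4,2,1,7]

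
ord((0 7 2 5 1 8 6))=7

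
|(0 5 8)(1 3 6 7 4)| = 15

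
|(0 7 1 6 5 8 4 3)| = 8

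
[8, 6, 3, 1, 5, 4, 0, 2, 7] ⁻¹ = [6, 3, 7, 2, 5, 4, 1, 8, 0] 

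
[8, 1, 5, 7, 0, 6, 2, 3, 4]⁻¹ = [4, 1, 6, 7, 8, 2, 5, 3, 0]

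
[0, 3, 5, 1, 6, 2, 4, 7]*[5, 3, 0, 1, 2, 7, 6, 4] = [5, 1, 7, 3, 6, 0, 2, 4]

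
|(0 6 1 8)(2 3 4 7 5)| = 20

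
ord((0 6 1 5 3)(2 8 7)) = 15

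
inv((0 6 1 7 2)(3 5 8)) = (0 2 7 1 6)(3 8 5)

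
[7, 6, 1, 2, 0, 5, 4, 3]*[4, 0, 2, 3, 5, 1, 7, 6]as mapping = [0→6, 1→7, 2→0, 3→2, 4→4, 5→1, 6→5, 7→3]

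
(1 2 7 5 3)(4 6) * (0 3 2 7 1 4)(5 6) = (0 3 4 5 2 1 7 6)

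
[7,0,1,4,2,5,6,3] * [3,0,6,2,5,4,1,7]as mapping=[0→7,1→3,2→0,3→5,4→6,5→4,6→1,7→2]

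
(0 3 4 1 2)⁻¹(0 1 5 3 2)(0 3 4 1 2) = (0 3 2 5 4)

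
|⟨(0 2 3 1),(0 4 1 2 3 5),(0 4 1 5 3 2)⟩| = 720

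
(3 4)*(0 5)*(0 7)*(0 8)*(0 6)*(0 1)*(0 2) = (0 5 7 8 6 1 2)(3 4)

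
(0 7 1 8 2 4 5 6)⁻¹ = (0 6 5 4 2 8 1 7)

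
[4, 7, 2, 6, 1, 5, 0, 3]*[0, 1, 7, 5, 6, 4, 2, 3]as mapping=[0→6, 1→3, 2→7, 3→2, 4→1, 5→4, 6→0, 7→5]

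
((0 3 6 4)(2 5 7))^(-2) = (0 6)(2 5 7)(3 4)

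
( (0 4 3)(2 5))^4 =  (0 4 3)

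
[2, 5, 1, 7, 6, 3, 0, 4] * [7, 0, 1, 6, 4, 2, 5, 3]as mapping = [0→1, 1→2, 2→0, 3→3, 4→5, 5→6, 6→7, 7→4]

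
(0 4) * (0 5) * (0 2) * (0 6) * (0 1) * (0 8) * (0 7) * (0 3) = (0 4 5 2 6 1 8 7 3)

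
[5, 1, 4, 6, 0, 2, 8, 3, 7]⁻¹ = [4, 1, 5, 7, 2, 0, 3, 8, 6]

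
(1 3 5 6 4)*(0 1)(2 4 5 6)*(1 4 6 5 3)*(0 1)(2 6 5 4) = (0 2 5 6 3 4 1)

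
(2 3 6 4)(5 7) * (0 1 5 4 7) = (0 1 5)(2 3 6 7 4)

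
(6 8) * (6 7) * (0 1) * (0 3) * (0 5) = (0 1 3 5)(6 8 7)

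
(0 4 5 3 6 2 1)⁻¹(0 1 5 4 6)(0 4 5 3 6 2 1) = (0 3 5 2 4)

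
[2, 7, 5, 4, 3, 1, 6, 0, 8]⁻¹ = [7, 5, 0, 4, 3, 2, 6, 1, 8]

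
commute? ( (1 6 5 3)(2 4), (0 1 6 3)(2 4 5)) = no: (1 6 5 3)(2 4)*(0 1 6 3)(2 4 5) = (0 1 3 6 2 5), (0 1 6 3)(2 4 5)*(1 6 5 3)(2 4) = (0 6 1 5 4 3)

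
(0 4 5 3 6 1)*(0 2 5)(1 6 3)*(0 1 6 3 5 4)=(1 2 4)(3 5 6)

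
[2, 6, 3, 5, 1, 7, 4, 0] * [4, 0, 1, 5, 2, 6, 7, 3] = [1, 7, 5, 6, 0, 3, 2, 4]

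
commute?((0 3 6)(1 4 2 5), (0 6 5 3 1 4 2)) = no:(0 3 6)(1 4 2 5)*(0 6 5 3 1 4 2) = (0 1 2 3 5 4), (0 6 5 3 1 4 2)*(0 3 6)(1 4 2 5) = (1 2 3 4 5 6)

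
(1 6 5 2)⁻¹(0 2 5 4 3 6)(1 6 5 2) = (0 1 2 4 3 5)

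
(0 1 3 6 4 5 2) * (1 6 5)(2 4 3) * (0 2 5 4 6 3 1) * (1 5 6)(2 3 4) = (0 4)(1 6 5)(2 3)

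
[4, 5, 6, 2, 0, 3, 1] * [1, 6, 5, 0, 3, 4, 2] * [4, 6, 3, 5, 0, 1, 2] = [5, 0, 3, 1, 6, 4, 2]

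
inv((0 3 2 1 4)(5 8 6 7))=(0 4 1 2 3)(5 7 6 8)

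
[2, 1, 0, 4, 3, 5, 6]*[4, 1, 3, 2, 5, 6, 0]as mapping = [0→3, 1→1, 2→4, 3→5, 4→2, 5→6, 6→0]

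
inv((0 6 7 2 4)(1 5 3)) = (0 4 2 7 6)(1 3 5)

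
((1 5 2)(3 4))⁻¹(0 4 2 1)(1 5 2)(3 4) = (0 3 1 5)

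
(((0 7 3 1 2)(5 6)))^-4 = (0 7 3 1 2)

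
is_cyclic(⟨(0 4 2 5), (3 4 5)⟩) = no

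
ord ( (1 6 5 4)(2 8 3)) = 12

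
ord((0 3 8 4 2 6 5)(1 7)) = 14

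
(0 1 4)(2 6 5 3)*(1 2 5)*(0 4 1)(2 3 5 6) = (0 3 6)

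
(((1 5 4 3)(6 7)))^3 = (1 3 4 5)(6 7)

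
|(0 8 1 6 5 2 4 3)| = 8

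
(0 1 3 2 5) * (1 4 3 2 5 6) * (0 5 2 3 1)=(0 4 1 3 2 6)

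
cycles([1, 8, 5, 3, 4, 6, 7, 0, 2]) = (0 1 8 2 5 6 7)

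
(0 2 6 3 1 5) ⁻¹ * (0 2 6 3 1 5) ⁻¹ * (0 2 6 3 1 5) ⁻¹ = (0 3) (1 2) (5 6) 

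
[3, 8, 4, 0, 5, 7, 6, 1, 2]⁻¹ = [3, 7, 8, 0, 2, 4, 6, 5, 1]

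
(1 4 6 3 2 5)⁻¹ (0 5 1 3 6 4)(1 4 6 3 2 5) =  (0 1 4 2 3 6)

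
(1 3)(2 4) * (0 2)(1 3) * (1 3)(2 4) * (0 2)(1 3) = (0 4 2)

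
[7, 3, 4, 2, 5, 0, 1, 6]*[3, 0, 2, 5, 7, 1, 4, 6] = [6, 5, 7, 2, 1, 3, 0, 4]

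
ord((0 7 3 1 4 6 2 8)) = 8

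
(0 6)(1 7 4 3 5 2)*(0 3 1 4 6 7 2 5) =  (0 7 6 3)(1 2 4)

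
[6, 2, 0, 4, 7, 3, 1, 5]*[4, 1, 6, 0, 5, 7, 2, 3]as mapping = [0→2, 1→6, 2→4, 3→5, 4→3, 5→0, 6→1, 7→7]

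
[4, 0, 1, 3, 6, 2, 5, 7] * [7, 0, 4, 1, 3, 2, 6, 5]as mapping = [0→3, 1→7, 2→0, 3→1, 4→6, 5→4, 6→2, 7→5]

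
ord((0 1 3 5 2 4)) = 6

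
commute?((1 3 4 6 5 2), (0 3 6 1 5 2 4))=no:(1 3 4 6 5 2) * (0 3 6 1 5 2 4)=(0 3)(1 6 2 5 4), (0 3 6 1 5 2 4) * (1 3 4 6 5 2)=(0 4)(1 2 6 3 5)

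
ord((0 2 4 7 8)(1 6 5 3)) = 20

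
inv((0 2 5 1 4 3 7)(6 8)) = (0 7 3 4 1 5 2)(6 8)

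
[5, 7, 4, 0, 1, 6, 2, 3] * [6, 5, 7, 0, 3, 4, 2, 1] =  [4, 1, 3, 6, 5, 2, 7, 0]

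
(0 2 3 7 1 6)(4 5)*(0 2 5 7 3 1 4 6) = (0 5 6 2 1)(4 7)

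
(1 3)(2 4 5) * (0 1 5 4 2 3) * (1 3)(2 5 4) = (0 3 4 2 5 1)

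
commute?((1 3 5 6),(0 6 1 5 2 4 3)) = no:(1 3 5 6)*(0 6 1 5 2 4 3) = (0 6 5 1)(2 4 3),(0 6 1 5 2 4 3)*(1 3 5 6) = (0 1 6 3)(2 4 5)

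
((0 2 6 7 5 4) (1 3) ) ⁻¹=(0 4 5 7 6 2) (1 3) 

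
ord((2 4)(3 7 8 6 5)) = 10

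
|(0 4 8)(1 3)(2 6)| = 6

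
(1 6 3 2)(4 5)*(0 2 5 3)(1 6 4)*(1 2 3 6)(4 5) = (0 3 4 6)(1 5 2)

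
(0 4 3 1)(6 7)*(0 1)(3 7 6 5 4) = (0 3)(4 7 5)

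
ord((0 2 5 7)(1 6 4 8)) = 4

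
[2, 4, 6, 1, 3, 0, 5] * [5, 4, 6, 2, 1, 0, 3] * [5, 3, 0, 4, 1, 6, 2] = [2, 3, 4, 1, 0, 6, 5]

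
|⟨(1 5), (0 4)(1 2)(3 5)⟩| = 8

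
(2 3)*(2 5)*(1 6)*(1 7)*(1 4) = (1 6 7 4)(2 3 5)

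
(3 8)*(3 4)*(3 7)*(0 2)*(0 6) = (0 2 6)(3 8 4 7)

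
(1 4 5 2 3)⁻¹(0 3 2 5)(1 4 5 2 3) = (0 1 3 2)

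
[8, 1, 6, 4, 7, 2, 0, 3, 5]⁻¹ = [6, 1, 5, 7, 3, 8, 2, 4, 0]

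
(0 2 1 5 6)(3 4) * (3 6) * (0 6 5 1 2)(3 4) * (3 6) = (3 6)(4 5)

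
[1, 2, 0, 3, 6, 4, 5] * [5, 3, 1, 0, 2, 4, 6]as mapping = [0→3, 1→1, 2→5, 3→0, 4→6, 5→2, 6→4]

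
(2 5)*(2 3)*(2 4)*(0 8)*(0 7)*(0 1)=(0 8 7 1) (2 5 3 4) 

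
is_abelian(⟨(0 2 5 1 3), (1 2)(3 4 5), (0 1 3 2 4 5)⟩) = no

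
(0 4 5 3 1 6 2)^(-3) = (0 1 4 6 5 2 3)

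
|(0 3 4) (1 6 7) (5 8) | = 6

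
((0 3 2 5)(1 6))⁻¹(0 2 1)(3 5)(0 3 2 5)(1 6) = (0 2)(3 5 6)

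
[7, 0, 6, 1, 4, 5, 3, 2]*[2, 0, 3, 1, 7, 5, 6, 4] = [4, 2, 6, 0, 7, 5, 1, 3]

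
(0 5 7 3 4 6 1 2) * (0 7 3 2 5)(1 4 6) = (1 5 3 6 4)(2 7)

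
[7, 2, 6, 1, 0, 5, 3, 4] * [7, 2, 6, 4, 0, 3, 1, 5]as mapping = [0→5, 1→6, 2→1, 3→2, 4→7, 5→3, 6→4, 7→0]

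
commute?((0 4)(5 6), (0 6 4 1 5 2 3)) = no:(0 4)(5 6) * (0 6 4 1 5 2 3) = (0 1 5 4 6 2 3), (0 6 4 1 5 2 3) * (0 4)(5 6) = (0 5 2 3 4 1 6)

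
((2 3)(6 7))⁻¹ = (2 3)(6 7)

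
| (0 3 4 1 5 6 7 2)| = 8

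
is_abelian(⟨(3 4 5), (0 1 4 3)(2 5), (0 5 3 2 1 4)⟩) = no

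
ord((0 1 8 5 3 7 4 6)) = 8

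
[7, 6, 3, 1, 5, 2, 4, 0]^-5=[7, 6, 3, 1, 5, 2, 4, 0]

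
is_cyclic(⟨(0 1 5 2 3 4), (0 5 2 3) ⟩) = no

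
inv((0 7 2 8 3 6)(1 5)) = (0 6 3 8 2 7)(1 5)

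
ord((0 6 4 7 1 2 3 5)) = 8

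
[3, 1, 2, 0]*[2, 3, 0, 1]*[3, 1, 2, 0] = [1, 0, 3, 2]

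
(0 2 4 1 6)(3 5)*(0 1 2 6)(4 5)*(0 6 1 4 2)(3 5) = (0 1 6 4)(2 3)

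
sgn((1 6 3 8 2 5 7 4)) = -1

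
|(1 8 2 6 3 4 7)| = 7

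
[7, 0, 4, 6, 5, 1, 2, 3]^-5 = [6, 3, 1, 4, 0, 7, 5, 2]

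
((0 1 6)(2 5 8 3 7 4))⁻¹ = (0 6 1)(2 4 7 3 8 5)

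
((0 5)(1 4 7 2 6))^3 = (0 5)(1 2 4 6 7)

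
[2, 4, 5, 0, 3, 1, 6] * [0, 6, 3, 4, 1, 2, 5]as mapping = [0→3, 1→1, 2→2, 3→0, 4→4, 5→6, 6→5]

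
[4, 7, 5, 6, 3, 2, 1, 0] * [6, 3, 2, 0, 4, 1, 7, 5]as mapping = [0→4, 1→5, 2→1, 3→7, 4→0, 5→2, 6→3, 7→6]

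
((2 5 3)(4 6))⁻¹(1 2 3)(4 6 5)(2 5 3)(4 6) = (1 5 2)(3 6 4)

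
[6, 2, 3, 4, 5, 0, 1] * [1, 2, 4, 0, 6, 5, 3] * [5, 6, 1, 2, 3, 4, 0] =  [2, 3, 5, 0, 4, 6, 1]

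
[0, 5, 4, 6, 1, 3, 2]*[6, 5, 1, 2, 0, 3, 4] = [6, 3, 0, 4, 5, 2, 1]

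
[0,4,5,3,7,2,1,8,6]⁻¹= [0,6,5,3,1,2,8,4,7]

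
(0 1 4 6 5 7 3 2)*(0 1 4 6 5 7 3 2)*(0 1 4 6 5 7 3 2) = (0 6 3 1 5 2 4 7) 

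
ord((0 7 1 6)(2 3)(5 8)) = 4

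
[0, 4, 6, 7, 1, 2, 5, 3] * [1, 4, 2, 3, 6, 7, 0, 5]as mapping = [0→1, 1→6, 2→0, 3→5, 4→4, 5→2, 6→7, 7→3]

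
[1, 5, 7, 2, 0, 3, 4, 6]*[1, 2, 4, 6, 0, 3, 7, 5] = [2, 3, 5, 4, 1, 6, 0, 7]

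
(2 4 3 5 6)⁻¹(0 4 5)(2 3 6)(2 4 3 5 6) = (0 3 6)(2 4 5)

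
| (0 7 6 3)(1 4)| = 4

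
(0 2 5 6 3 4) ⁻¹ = (0 4 3 6 5 2) 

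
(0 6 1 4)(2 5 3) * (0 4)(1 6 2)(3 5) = (0 2 3 1)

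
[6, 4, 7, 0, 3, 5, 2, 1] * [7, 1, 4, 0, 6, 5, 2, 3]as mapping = [0→2, 1→6, 2→3, 3→7, 4→0, 5→5, 6→4, 7→1]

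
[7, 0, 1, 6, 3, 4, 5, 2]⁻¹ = [1, 2, 7, 4, 5, 6, 3, 0]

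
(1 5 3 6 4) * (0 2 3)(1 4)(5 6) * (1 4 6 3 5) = (0 2 5)(1 3)(4 6)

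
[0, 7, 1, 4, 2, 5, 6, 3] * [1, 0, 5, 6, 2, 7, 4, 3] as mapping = [0→1, 1→3, 2→0, 3→2, 4→5, 5→7, 6→4, 7→6] 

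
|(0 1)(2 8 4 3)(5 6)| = 4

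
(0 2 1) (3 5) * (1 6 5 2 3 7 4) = (0 3 2 6 5 7 4 1) 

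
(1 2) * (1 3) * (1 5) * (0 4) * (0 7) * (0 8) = (0 4 7 8)(1 2 3 5)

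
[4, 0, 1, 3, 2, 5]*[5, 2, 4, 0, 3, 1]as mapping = [0→3, 1→5, 2→2, 3→0, 4→4, 5→1]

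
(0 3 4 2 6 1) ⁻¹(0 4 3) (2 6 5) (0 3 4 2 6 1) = (1 5 6) (2 4 3) 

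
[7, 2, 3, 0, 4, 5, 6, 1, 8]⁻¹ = [3, 7, 1, 2, 4, 5, 6, 0, 8]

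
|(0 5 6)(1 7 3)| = 3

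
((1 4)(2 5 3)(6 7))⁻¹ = (1 4)(2 3 5)(6 7)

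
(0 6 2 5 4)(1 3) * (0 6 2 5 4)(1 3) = (0 2 4 6 5)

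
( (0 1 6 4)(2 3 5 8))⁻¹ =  (0 4 6 1)(2 8 5 3)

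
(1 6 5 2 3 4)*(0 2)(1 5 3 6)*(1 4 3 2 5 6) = (0 5)(1 4 6 2)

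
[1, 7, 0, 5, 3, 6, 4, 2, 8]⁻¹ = [2, 0, 7, 4, 6, 3, 5, 1, 8]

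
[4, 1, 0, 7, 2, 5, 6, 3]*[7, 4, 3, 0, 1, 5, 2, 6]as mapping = [0→1, 1→4, 2→7, 3→6, 4→3, 5→5, 6→2, 7→0]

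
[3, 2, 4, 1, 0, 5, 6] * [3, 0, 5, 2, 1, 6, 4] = [2, 5, 1, 0, 3, 6, 4]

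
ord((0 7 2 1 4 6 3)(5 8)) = 14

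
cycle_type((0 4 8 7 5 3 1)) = 7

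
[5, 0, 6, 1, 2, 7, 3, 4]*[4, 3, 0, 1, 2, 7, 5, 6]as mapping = [0→7, 1→4, 2→5, 3→3, 4→0, 5→6, 6→1, 7→2]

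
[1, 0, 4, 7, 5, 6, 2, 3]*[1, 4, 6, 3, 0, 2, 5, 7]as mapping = [0→4, 1→1, 2→0, 3→7, 4→2, 5→5, 6→6, 7→3]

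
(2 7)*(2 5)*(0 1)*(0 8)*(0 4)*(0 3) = (0 1 8 4 3)(2 7 5)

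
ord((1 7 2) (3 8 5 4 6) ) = 15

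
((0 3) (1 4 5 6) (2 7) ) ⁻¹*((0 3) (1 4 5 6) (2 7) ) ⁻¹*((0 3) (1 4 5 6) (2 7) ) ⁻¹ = (0 3) (1 4 5 6) (2 7) 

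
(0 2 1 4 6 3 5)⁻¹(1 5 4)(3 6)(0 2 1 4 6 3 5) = (0 6 4)(3 5)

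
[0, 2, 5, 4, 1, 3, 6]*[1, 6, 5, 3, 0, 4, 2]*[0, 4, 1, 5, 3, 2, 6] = [4, 2, 3, 0, 6, 5, 1]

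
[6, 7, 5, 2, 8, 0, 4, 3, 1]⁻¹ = [5, 8, 3, 7, 6, 2, 0, 1, 4]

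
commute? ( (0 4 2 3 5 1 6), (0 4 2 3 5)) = no: (0 4 2 3 5 1 6)*(0 4 2 3 5) = (0 2 5 1 6 4 3), (0 4 2 3 5)*(0 4 2 3 5 1 6) = (0 2 5 4 3 1 6)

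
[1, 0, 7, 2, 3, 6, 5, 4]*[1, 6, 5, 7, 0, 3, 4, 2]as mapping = [0→6, 1→1, 2→2, 3→5, 4→7, 5→4, 6→3, 7→0]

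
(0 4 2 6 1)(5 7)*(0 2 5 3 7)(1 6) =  (0 4 5)(1 2)(3 7)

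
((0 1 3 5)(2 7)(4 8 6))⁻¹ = (0 5 3 1)(2 7)(4 6 8)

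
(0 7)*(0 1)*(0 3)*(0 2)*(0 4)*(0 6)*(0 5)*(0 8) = (0 7 1 3 2 4 6 5 8)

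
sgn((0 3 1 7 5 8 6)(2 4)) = -1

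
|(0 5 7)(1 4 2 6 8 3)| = 6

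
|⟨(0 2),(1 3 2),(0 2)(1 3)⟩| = 24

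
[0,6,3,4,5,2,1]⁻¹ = [0,6,5,2,3,4,1]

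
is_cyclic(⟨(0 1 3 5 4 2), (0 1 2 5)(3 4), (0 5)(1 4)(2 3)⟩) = no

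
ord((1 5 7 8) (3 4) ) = 4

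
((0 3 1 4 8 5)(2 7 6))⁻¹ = (0 5 8 4 1 3)(2 6 7)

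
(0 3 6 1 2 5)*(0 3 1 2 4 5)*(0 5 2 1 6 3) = (0 6 1 4 2 5)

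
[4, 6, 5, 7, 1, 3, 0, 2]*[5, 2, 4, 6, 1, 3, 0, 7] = [1, 0, 3, 7, 2, 6, 5, 4]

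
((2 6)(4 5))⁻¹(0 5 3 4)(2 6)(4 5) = (0 4 3 5)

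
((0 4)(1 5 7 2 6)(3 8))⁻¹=(0 4)(1 6 2 7 5)(3 8)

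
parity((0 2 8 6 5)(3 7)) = odd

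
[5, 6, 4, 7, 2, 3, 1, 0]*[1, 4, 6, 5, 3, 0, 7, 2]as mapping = [0→0, 1→7, 2→3, 3→2, 4→6, 5→5, 6→4, 7→1]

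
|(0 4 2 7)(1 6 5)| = 12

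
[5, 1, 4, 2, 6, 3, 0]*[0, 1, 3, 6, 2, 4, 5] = [4, 1, 2, 3, 5, 6, 0]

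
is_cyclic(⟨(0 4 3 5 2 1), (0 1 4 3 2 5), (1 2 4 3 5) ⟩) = no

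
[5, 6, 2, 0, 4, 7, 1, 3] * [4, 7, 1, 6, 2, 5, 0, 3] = [5, 0, 1, 4, 2, 3, 7, 6]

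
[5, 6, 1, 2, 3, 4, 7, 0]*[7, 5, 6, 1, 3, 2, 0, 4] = [2, 0, 5, 6, 1, 3, 4, 7]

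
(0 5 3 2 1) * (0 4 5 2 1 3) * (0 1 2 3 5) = (0 3 2 5 1 4)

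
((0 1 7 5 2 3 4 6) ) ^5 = (0 3 7 6 2 1 4 5) 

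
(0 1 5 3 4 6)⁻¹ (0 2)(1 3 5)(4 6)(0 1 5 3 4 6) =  (0 6)(1 2)(3 5 4)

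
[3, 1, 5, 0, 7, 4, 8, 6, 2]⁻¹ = [3, 1, 8, 0, 5, 2, 7, 4, 6]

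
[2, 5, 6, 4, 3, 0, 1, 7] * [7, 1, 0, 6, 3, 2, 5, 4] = [0, 2, 5, 3, 6, 7, 1, 4]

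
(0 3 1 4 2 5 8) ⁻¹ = (0 8 5 2 4 1 3) 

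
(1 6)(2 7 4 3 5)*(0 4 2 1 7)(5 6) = (0 4 3 6 7 2)(1 5)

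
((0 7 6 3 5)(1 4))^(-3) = (0 6 5 7 3)(1 4)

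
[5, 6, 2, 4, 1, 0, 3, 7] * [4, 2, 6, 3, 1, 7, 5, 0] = [7, 5, 6, 1, 2, 4, 3, 0] 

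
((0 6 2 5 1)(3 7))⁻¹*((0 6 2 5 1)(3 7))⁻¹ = (0 5 6 1 2)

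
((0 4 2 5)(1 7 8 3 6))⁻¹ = (0 5 2 4)(1 6 3 8 7)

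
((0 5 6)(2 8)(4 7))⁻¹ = (0 6 5)(2 8)(4 7)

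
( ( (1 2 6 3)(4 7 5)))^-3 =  (1 2 6 3)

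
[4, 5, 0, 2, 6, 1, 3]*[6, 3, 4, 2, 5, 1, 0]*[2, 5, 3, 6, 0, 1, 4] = [1, 5, 4, 0, 2, 6, 3]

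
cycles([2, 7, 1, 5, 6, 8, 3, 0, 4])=(0 2 1 7)(3 5 8 4 6)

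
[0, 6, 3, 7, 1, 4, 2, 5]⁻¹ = [0, 4, 6, 2, 5, 7, 1, 3]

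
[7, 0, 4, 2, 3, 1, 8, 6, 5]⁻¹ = [1, 5, 3, 4, 2, 8, 7, 0, 6]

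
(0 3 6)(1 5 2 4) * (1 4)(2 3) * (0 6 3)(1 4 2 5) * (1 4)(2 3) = (0 5)(1 4 3 2)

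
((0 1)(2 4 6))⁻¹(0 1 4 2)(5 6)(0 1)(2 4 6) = (0 6 4 1)(2 5)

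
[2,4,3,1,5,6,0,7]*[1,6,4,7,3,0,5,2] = [4,3,7,6,0,5,1,2]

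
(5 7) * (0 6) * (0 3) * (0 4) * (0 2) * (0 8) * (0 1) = (0 6 3 4 2 8 1)(5 7)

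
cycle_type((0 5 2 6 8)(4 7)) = 2.5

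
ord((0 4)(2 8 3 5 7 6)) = 6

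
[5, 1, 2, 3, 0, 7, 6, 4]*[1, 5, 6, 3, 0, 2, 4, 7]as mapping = [0→2, 1→5, 2→6, 3→3, 4→1, 5→7, 6→4, 7→0]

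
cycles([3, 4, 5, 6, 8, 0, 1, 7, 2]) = (0 3 6 1 4 8 2 5)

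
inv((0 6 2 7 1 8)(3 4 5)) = (0 8 1 7 2 6)(3 5 4)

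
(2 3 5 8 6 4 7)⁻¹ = (2 7 4 6 8 5 3)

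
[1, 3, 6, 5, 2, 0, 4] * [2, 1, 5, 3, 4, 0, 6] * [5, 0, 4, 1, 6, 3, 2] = [0, 1, 2, 5, 3, 4, 6]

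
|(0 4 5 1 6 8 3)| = 7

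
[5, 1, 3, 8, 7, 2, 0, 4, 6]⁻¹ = [6, 1, 5, 2, 7, 0, 8, 4, 3]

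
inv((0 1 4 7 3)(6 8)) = (0 3 7 4 1)(6 8)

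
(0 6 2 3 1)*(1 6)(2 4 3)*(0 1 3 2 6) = (0 3)(2 6 4)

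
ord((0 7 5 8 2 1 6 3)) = 8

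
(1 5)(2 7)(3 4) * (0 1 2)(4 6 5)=(0 1 4 3 6 5 2 7)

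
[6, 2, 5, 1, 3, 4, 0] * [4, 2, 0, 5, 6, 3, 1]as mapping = [0→1, 1→0, 2→3, 3→2, 4→5, 5→6, 6→4]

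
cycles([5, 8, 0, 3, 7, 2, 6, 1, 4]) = (0 5 2)(1 8 4 7)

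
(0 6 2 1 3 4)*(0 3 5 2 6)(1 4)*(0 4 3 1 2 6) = (0 4 1 5 6)(2 3)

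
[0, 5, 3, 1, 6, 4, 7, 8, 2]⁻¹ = [0, 3, 8, 2, 5, 1, 4, 6, 7]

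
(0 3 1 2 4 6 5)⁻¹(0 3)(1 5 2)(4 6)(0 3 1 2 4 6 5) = (0 4 2)(1 3)(5 6)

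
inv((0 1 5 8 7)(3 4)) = (0 7 8 5 1)(3 4)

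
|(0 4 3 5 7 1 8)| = 7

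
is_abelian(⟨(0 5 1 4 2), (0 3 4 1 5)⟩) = no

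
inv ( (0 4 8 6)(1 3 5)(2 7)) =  (0 6 8 4)(1 5 3)(2 7)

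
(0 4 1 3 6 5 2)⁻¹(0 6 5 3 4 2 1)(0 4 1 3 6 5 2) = (0 3 4 5 2 6 1)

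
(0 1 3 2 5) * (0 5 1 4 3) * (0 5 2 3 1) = (0 4 1 5 2)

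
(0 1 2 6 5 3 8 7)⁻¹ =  (0 7 8 3 5 6 2 1)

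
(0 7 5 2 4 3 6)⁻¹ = (0 6 3 4 2 5 7)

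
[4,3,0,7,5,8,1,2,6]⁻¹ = [2,6,7,1,0,4,8,3,5]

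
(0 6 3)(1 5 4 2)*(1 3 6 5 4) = (0 5 1 4 2 3)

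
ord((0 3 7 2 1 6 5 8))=8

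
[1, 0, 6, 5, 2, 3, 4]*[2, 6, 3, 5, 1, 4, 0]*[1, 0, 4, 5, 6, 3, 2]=[2, 4, 1, 6, 5, 3, 0]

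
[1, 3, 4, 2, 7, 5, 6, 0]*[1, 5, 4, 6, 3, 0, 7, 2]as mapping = [0→5, 1→6, 2→3, 3→4, 4→2, 5→0, 6→7, 7→1]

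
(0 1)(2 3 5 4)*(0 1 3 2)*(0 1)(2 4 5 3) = (0 2 4 1)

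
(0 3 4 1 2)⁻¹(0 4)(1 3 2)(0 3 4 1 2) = (0 2 4)(1 3)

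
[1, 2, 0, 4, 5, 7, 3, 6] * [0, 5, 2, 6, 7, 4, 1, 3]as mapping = [0→5, 1→2, 2→0, 3→7, 4→4, 5→3, 6→6, 7→1]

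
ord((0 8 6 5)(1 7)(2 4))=4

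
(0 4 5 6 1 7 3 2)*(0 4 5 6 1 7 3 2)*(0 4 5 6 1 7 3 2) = (0 6 3 4 1 2 5 7)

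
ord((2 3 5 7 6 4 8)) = 7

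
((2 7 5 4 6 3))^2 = (2 5 6)(3 7 4)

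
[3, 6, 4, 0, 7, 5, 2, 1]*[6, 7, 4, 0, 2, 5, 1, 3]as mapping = [0→0, 1→1, 2→2, 3→6, 4→3, 5→5, 6→4, 7→7]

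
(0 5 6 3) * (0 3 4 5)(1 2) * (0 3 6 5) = (0 3 6 4)(1 2)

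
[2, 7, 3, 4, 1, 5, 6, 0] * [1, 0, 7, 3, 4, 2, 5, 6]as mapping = [0→7, 1→6, 2→3, 3→4, 4→0, 5→2, 6→5, 7→1]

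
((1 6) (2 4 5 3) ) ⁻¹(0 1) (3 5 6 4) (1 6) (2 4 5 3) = (0 6) (1 5 2 3) 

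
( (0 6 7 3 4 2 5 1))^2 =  (0 7 4 5)(1 6 3 2)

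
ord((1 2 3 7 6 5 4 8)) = 8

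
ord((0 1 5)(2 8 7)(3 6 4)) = 3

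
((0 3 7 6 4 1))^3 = (0 6)(1 7)(3 4)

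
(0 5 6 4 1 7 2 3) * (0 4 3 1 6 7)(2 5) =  (0 2 1)(3 4 6)(5 7)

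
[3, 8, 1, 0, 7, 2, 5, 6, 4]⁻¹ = [3, 2, 5, 0, 8, 6, 7, 4, 1]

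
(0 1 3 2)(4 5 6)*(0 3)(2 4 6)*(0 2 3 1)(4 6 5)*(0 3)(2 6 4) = (0 3 4 2 1 6 5)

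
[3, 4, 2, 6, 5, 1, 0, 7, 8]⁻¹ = [6, 5, 2, 0, 1, 4, 3, 7, 8]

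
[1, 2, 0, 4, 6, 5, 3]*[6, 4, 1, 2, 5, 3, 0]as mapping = [0→4, 1→1, 2→6, 3→5, 4→0, 5→3, 6→2]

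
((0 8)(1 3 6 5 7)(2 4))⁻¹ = (0 8)(1 7 5 6 3)(2 4)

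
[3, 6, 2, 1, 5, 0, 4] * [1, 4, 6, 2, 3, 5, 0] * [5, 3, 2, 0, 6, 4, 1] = [2, 5, 1, 6, 4, 3, 0]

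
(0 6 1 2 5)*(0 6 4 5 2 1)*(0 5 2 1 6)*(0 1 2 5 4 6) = (0 6 4 5 1)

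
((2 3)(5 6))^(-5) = (2 3)(5 6)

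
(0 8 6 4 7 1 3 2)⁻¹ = (0 2 3 1 7 4 6 8)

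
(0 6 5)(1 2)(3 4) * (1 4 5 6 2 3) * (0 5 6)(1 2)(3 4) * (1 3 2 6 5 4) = (0 3 5 4 6)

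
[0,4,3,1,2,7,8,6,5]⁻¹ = [0,3,4,2,1,8,7,5,6]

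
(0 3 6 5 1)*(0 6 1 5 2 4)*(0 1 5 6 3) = (1 3 5 6 2 4)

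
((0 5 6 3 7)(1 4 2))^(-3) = (0 6 7 5 3)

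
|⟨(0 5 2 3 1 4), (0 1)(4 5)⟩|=36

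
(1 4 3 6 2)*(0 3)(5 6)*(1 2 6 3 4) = (0 4)(3 5)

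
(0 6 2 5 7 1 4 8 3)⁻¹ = (0 3 8 4 1 7 5 2 6)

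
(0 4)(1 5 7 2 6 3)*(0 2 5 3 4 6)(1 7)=(0 6 4 2)(1 3 7 5)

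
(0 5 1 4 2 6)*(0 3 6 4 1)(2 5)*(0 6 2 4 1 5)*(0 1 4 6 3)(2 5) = (0 6)(1 2 4)(3 5)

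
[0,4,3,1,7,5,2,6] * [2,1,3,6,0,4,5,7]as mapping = [0→2,1→0,2→6,3→1,4→7,5→4,6→3,7→5]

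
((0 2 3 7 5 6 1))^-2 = (0 6 7 2 1 5 3)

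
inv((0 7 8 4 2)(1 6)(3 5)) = (0 2 4 8 7)(1 6)(3 5)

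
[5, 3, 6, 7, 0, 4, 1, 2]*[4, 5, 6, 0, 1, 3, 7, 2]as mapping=[0→3, 1→0, 2→7, 3→2, 4→4, 5→1, 6→5, 7→6]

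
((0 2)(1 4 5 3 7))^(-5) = (0 2)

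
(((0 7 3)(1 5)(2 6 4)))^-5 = (0 7 3)(1 5)(2 6 4)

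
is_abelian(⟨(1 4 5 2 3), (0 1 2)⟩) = no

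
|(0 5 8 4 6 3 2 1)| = 8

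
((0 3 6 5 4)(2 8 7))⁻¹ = (0 4 5 6 3)(2 7 8)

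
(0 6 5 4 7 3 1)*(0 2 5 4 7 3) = (0 6 4 3 1 2 5 7)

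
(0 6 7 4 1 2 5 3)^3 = (0 4 5 6 1 3 7 2)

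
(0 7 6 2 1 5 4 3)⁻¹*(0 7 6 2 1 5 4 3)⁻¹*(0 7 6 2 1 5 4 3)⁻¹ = (0 5 6 3 1 7 4 2)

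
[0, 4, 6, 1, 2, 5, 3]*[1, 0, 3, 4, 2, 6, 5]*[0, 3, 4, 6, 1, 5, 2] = [3, 4, 5, 0, 6, 2, 1]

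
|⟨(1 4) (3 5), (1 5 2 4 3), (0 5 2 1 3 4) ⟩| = 720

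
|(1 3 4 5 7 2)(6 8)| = 6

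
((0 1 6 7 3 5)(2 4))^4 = (0 3 6)(1 5 7)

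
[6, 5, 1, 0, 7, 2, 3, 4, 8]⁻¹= [3, 2, 5, 6, 7, 1, 0, 4, 8]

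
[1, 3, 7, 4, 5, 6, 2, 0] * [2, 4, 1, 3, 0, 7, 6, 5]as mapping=[0→4, 1→3, 2→5, 3→0, 4→7, 5→6, 6→1, 7→2]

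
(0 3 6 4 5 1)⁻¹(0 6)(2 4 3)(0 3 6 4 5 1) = (2 5 6)(3 4)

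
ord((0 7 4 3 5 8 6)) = 7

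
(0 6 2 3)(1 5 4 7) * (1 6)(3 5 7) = (0 1 7 6 2 5 4 3)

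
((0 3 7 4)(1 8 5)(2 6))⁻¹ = (0 4 7 3)(1 5 8)(2 6)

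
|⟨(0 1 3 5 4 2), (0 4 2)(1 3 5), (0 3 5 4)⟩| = 720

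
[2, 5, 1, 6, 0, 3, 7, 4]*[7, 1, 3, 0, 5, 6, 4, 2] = [3, 6, 1, 4, 7, 0, 2, 5]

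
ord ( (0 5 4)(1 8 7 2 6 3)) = 6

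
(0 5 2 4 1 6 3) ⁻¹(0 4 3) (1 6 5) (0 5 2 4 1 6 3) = (0 5 1) (2 6 3) 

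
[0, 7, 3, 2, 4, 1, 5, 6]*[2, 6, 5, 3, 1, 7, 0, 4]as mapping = [0→2, 1→4, 2→3, 3→5, 4→1, 5→6, 6→7, 7→0]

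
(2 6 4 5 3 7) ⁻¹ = (2 7 3 5 4 6) 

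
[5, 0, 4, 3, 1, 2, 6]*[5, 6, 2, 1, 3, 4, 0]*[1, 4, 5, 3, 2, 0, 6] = [2, 0, 3, 4, 6, 5, 1]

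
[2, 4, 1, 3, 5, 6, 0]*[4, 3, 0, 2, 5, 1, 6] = [0, 5, 3, 2, 1, 6, 4]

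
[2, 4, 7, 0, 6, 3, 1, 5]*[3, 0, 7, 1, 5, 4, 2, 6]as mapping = [0→7, 1→5, 2→6, 3→3, 4→2, 5→1, 6→0, 7→4]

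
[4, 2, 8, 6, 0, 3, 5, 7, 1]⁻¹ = [4, 8, 1, 5, 0, 6, 3, 7, 2]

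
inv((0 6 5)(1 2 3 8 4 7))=(0 5 6)(1 7 4 8 3 2)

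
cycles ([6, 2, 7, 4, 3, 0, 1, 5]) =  (0 6 1 2 7 5)(3 4)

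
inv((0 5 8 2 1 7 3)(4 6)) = (0 3 7 1 2 8 5)(4 6)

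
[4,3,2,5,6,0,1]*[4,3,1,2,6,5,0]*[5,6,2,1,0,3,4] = [4,2,6,3,5,0,1]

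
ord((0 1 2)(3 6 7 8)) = 12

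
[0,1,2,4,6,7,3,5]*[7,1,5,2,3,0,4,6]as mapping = [0→7,1→1,2→5,3→3,4→4,5→6,6→2,7→0]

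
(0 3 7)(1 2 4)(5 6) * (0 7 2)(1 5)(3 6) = (0 6 1)(2 4 5 3)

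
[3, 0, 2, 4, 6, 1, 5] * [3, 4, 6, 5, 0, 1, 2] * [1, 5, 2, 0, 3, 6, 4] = [6, 0, 4, 1, 2, 3, 5]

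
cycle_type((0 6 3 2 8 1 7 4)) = 8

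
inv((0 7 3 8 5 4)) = (0 4 5 8 3 7)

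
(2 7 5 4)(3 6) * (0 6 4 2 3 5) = (0 6 5 2 7)(3 4)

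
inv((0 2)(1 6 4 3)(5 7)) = (0 2)(1 3 4 6)(5 7)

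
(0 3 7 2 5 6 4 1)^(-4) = (0 5)(1 2)(3 6)(4 7)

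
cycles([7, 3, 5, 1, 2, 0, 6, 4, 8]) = (0 7 4 2 5)(1 3)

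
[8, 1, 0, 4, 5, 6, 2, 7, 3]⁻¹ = [2, 1, 6, 8, 3, 4, 5, 7, 0]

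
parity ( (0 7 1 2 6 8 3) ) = even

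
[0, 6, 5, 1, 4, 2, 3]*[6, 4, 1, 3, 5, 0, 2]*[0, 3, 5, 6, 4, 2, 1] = [1, 5, 0, 4, 2, 3, 6]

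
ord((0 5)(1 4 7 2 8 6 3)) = 14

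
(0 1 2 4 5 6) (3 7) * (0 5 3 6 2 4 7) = (0 1 4 3) (2 7 6 5) 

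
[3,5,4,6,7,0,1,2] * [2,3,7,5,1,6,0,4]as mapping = [0→5,1→6,2→1,3→0,4→4,5→2,6→3,7→7]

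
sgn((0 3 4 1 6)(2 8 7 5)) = -1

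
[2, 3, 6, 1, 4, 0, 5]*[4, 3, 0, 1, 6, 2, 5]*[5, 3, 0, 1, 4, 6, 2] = [5, 3, 6, 1, 2, 4, 0]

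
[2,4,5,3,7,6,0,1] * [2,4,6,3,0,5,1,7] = [6,0,5,3,7,1,2,4]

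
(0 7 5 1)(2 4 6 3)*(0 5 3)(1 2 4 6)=(0 7 3 4 1 5 2 6)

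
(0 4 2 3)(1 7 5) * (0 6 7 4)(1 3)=(1 4 2)(3 6 7 5)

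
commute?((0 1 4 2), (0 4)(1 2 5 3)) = no:(0 1 4 2)*(0 4)(1 2 5 3) = (0 2 4 5 3 1), (0 4)(1 2 5 3)*(0 1 4 2) = (0 2 5 3 4 1)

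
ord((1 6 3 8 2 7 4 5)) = 8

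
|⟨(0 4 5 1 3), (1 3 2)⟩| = 360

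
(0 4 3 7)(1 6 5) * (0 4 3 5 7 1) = (0 3 1 6 7 4 5)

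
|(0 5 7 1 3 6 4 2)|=8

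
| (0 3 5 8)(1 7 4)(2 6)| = 12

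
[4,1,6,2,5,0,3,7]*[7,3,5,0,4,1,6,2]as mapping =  [0→4,1→3,2→6,3→5,4→1,5→7,6→0,7→2]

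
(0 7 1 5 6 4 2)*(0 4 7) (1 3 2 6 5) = (2 4 6 7 3) 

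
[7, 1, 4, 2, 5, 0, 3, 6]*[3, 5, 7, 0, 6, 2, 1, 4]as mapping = [0→4, 1→5, 2→6, 3→7, 4→2, 5→3, 6→0, 7→1]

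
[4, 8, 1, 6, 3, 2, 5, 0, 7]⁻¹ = [7, 2, 5, 4, 0, 6, 3, 8, 1]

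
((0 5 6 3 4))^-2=(0 3 5 4 6)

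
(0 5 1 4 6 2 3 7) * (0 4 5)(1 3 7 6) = (1 5 3 6 2 7 4)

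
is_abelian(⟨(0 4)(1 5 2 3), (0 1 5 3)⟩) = no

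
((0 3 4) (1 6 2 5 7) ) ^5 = (0 4 3) 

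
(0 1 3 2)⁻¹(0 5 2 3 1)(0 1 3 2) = (0 2 3 1 5)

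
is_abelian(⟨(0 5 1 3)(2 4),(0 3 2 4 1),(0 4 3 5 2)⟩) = no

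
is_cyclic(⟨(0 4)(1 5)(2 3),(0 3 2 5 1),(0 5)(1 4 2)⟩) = no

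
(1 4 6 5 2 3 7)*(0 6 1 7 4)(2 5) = (0 6 2 3 4 1)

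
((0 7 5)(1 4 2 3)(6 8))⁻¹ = (0 5 7)(1 3 2 4)(6 8)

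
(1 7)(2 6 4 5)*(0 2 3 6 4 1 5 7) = (0 2 4 7 5 3 6 1)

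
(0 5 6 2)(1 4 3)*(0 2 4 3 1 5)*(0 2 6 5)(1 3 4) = (0 2 6 1 4 3)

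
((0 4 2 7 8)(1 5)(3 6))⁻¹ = (0 8 7 2 4)(1 5)(3 6)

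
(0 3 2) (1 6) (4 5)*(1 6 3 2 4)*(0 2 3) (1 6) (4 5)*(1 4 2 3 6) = (0 6 4 2 3 5 1) 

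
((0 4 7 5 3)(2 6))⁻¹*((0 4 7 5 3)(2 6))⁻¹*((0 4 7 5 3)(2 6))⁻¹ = (0 7 3 4 5)(2 6)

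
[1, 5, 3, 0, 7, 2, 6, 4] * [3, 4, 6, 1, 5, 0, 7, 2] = [4, 0, 1, 3, 2, 6, 7, 5]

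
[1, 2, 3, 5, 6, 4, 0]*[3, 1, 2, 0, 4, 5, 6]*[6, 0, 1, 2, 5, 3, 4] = [0, 1, 6, 3, 4, 5, 2]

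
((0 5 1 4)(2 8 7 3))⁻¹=(0 4 1 5)(2 3 7 8)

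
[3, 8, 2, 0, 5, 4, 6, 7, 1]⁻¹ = [3, 8, 2, 0, 5, 4, 6, 7, 1]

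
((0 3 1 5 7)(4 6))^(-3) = (0 1 7 3 5)(4 6)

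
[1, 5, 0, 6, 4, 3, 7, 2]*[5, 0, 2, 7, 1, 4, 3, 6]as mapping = [0→0, 1→4, 2→5, 3→3, 4→1, 5→7, 6→6, 7→2]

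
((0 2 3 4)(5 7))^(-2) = (0 3)(2 4)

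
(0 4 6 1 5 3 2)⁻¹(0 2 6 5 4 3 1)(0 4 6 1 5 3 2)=(0 1 3 6 2 5 4)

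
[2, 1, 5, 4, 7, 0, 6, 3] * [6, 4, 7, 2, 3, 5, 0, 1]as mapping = [0→7, 1→4, 2→5, 3→3, 4→1, 5→6, 6→0, 7→2]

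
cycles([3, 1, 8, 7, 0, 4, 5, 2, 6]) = (0 3 7 2 8 6 5 4)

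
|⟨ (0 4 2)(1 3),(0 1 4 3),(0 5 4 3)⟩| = 720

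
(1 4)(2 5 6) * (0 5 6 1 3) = (0 5 1 4 3)(2 6)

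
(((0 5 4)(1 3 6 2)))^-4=(0 4 5)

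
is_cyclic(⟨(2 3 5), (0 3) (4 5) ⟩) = no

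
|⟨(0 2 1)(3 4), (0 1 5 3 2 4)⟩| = 720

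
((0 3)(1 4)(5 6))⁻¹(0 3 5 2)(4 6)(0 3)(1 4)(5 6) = (0 6 2 3)(1 5)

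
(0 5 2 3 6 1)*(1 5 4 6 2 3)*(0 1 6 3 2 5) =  (0 4 3 5 2 6)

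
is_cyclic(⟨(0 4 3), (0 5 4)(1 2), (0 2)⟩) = no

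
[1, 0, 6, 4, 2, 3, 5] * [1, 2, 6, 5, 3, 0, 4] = [2, 1, 4, 3, 6, 5, 0]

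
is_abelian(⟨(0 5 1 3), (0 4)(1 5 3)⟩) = no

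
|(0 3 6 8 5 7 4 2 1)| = 9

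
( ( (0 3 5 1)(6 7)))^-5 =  (0 1 5 3)(6 7)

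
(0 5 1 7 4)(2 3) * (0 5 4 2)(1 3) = (0 4 5 3)(1 7 2)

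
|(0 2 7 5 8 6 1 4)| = 8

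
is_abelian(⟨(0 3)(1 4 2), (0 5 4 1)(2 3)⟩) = no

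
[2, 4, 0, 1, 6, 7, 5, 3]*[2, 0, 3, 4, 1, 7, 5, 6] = [3, 1, 2, 0, 5, 6, 7, 4]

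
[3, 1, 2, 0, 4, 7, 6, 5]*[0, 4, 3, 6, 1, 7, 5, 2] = [6, 4, 3, 0, 1, 2, 5, 7]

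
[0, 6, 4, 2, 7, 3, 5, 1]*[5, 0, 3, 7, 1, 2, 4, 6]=[5, 4, 1, 3, 6, 7, 2, 0]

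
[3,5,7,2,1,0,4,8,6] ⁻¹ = [5,4,3,0,6,1,8,2,7] 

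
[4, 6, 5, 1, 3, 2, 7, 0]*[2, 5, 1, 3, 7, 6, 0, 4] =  [7, 0, 6, 5, 3, 1, 4, 2]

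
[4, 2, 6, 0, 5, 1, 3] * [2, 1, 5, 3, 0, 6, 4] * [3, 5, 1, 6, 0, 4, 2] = [3, 4, 0, 1, 2, 5, 6]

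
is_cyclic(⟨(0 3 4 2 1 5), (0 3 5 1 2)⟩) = no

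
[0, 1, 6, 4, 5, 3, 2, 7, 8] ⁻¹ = [0, 1, 6, 5, 3, 4, 2, 7, 8] 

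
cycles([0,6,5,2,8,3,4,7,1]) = (1 6 4 8)(2 5 3)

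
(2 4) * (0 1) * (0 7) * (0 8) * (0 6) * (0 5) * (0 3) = (0 1 7 8 6 5 3)(2 4)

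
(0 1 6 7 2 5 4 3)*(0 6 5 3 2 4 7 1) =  (1 5 7 4 2 3 6)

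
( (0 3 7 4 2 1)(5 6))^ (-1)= (0 1 2 4 7 3)(5 6)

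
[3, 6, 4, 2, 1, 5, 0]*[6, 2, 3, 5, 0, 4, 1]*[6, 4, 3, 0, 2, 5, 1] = [5, 4, 6, 0, 3, 2, 1]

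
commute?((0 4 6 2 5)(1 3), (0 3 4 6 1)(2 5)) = no:(0 4 6 2 5)(1 3)*(0 3 4 6 1)(2 5) = (0 6 5 3)(1 4), (0 3 4 6 1)(2 5)*(0 4 6 2 5)(1 3) = (0 1 4 2)(3 6)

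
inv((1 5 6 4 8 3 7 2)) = (1 2 7 3 8 4 6 5)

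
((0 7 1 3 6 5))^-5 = (0 7 1 3 6 5)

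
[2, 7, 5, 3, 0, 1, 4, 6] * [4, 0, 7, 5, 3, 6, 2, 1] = [7, 1, 6, 5, 4, 0, 3, 2]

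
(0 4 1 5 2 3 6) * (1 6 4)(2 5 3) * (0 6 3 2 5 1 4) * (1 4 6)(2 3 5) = (0 6 1 3)(4 5)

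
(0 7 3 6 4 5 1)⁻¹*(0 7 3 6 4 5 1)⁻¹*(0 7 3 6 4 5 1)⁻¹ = (0 4 7 5 3 1 6)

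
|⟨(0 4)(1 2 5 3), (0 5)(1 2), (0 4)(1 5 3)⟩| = 720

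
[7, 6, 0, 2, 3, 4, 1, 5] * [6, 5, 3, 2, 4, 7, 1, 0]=[0, 1, 6, 3, 2, 4, 5, 7]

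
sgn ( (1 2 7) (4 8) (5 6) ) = 1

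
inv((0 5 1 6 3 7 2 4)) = (0 4 2 7 3 6 1 5)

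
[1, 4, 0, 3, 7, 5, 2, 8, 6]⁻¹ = [2, 0, 6, 3, 1, 5, 8, 4, 7]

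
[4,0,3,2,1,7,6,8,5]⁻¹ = [1,4,3,2,0,8,6,5,7]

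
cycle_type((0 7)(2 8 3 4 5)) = 2.5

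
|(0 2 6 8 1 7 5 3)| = 8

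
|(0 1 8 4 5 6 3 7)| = 8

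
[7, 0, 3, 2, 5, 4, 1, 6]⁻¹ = [1, 6, 3, 2, 5, 4, 7, 0]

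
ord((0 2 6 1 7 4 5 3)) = 8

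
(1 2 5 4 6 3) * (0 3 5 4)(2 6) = (0 3 1 6 5)(2 4)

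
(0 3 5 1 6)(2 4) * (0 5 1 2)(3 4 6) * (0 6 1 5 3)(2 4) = (0 2 1)(3 5 4 6)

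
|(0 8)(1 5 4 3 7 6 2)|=14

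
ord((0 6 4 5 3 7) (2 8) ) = 6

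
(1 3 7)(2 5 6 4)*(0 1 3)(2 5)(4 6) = (0 1)(3 7)(4 5)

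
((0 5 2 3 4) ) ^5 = () 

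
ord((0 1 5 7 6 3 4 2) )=8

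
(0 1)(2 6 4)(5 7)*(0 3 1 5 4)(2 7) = (0 5 2 6)(1 3)(4 7)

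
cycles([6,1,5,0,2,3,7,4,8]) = (0 6 7 4 2 5 3)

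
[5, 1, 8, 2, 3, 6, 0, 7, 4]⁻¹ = [6, 1, 3, 4, 8, 0, 5, 7, 2]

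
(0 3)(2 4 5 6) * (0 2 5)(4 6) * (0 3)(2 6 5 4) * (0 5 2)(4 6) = (0 5)(3 4)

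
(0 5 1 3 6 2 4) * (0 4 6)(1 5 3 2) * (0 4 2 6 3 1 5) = (0 1 6 5)(2 3 4)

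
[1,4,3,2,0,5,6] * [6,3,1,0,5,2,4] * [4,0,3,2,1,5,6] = [2,5,4,0,6,3,1]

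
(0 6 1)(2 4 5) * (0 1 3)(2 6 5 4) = (0 5 6 3)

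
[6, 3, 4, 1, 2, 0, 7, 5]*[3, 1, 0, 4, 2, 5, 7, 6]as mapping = [0→7, 1→4, 2→2, 3→1, 4→0, 5→3, 6→6, 7→5]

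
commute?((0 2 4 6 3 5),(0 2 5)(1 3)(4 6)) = no:(0 2 4 6 3 5) * (0 2 5)(1 3)(4 6) = (0 5 2 6 1 3),(0 2 5)(1 3)(4 6) * (0 2 4 6 3 5) = (0 4 3 1 5 2)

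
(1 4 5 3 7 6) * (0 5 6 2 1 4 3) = (0 5)(1 3 7 2)(4 6)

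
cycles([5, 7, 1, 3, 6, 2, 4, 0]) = (0 5 2 1 7)(4 6)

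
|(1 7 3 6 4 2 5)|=7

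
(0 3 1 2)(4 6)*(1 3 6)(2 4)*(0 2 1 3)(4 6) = (0 4 3)(1 6)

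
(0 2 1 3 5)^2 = (0 1 5 2 3)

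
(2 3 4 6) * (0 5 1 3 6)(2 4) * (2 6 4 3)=(0 5 1 2 4)(3 6)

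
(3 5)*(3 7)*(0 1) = (0 1)(3 5 7)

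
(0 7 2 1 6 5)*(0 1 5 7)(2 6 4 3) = (1 4 3 2 5)(6 7)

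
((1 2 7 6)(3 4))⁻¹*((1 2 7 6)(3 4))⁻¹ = (1 7)(2 6)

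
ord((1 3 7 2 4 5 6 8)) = 8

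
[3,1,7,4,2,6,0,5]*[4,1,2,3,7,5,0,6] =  [3,1,6,7,2,0,4,5]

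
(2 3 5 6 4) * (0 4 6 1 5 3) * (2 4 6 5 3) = (0 6 5 1 3 2)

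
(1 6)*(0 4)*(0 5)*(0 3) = (0 4 5 3)(1 6)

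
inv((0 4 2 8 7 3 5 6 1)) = (0 1 6 5 3 7 8 2 4)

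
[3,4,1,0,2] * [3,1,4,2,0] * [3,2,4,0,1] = [4,3,2,0,1]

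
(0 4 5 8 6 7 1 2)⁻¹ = (0 2 1 7 6 8 5 4)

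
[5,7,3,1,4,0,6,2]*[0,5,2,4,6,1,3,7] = [1,7,4,5,6,0,3,2]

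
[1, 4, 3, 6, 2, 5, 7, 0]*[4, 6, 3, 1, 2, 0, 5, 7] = [6, 2, 1, 5, 3, 0, 7, 4]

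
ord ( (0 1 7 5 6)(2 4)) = 10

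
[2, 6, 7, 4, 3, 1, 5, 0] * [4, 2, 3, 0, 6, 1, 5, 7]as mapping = [0→3, 1→5, 2→7, 3→6, 4→0, 5→2, 6→1, 7→4]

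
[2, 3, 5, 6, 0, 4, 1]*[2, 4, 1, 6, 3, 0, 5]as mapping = [0→1, 1→6, 2→0, 3→5, 4→2, 5→3, 6→4]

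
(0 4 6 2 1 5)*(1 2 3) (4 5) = (0 5) (1 4 6 3) 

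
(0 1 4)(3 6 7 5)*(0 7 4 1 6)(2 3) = (0 6 4 7 5 2 3)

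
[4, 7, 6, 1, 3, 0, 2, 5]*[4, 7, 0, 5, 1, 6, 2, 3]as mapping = [0→1, 1→3, 2→2, 3→7, 4→5, 5→4, 6→0, 7→6]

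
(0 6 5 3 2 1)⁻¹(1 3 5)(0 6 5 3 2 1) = (0 2 3)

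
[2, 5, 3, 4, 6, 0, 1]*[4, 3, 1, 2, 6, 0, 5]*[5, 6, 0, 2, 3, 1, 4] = [6, 5, 0, 4, 1, 3, 2]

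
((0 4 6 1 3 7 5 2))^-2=(0 5 3 6)(1 4 2 7)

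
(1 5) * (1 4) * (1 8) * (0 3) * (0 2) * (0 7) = (0 3 2 7)(1 5 4 8)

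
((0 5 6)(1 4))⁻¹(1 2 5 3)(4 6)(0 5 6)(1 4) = (0 1)(2 6 3 4)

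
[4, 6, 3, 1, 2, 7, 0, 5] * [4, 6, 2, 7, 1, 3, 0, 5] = [1, 0, 7, 6, 2, 5, 4, 3]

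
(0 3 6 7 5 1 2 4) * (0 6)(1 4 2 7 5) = (0 3)(1 7)(4 6 5)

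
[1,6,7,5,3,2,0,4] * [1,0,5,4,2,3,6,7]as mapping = [0→0,1→6,2→7,3→3,4→4,5→5,6→1,7→2]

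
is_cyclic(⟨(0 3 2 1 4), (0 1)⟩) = no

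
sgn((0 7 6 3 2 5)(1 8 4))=-1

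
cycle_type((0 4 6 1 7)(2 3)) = 2.5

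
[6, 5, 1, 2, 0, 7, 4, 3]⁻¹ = [4, 2, 3, 7, 6, 1, 0, 5]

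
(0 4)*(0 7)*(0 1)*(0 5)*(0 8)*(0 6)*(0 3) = (0 4 7 1 5 8 6 3)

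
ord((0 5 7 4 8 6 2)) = 7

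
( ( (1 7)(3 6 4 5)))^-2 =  (3 4)(5 6)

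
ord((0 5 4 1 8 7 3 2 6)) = 9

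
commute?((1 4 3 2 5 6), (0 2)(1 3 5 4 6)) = no:(1 4 3 2 5 6)*(0 2)(1 3 5 4 6) = (0 2 4 5 1 6 3), (0 2)(1 3 5 4 6)*(1 4 3 2 5 6) = (0 5 3 6 4 1 2)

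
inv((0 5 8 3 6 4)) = (0 4 6 3 8 5)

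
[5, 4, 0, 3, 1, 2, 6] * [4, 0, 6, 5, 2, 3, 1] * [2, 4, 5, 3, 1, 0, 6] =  [3, 5, 1, 0, 2, 6, 4]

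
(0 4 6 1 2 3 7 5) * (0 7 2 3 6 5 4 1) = (0 1 3 2 6)(4 5 7)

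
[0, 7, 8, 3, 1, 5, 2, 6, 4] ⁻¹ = [0, 4, 6, 3, 8, 5, 7, 1, 2] 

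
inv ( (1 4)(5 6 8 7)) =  (1 4)(5 7 8 6)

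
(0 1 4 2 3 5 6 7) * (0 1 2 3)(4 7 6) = (0 2)(1 7)(3 5 4)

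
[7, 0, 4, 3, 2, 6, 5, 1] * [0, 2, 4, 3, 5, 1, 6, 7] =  [7, 0, 5, 3, 4, 6, 1, 2] 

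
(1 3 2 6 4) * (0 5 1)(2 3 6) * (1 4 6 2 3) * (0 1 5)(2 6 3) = (1 6 3 5 4)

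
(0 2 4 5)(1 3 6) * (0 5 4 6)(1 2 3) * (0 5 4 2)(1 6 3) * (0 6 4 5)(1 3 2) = (0 3)(1 4)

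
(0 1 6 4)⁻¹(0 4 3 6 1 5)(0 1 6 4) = (0 3 4 6 5 1)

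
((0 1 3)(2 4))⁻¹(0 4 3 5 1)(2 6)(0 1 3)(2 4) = (0 5 3 1 2)(4 6)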